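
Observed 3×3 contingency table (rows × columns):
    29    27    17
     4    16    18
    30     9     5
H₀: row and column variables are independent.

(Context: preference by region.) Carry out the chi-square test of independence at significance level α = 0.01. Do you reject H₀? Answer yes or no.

reject H₀: yes

Row totals [73, 38, 44], col totals [63, 52, 40], n=155
χ² = (29−29.67)²/29.67 + (27−24.49)²/24.49 + (17−18.84)²/18.84 + (4−15.45)²/15.45 + (16−12.75)²/12.75 + (18−9.81)²/9.81 + (30−17.88)²/17.88 + (9−14.76)²/14.76 + (5−11.35)²/11.35 = 30.6219
df = 4
p-value (upper-tail) = 0.00000
At α=0.01: p < α → reject H₀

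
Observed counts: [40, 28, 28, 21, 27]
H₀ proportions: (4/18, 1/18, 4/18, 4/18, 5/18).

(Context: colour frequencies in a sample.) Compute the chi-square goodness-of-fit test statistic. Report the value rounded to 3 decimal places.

n = 144; E_i = n·p_i = [32.00, 8.00, 32.00, 32.00, 40.00]
χ² = (40−32.00)²/32.00 + (28−8.00)²/8.00 + (28−32.00)²/32.00 + (21−32.00)²/32.00 + (27−40.00)²/40.00 = 60.5063
df = 4

test statistic = 60.506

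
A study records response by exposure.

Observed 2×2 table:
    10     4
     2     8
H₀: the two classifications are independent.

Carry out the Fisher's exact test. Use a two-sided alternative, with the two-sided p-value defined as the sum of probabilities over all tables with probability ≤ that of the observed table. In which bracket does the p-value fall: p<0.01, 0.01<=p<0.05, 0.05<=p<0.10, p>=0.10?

p-value bracket: 0.01<=p<0.05

Margins: r₁=14, r₂=10, c₁=12, c₂=12, n=24
p_obs = C(14,10)·C(10,2)/C(24,12); sum pmf over tables with pmf ≤ p_obs
p-value (two-sided) = 0.03607
→ bracket: 0.01<=p<0.05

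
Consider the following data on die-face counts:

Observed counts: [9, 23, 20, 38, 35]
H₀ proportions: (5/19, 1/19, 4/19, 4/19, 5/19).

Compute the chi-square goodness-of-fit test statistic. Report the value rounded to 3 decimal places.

test statistic = 65.182

n = 125; E_i = n·p_i = [32.89, 6.58, 26.32, 26.32, 32.89]
χ² = (9−32.89)²/32.89 + (23−6.58)²/6.58 + (20−26.32)²/26.32 + (38−26.32)²/26.32 + (35−32.89)²/32.89 = 65.1824
df = 4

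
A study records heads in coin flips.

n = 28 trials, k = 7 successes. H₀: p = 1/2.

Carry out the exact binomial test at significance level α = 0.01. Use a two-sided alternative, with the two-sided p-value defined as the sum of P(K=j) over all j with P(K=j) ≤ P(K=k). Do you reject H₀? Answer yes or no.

reject H₀: no

Exact binomial: n=28, k=7, p₀=1/2=0.5000
P(X=j) = C(n,j)·p₀^j·(1−p₀)^(n−j); p = Σ P(X=j) over j with P(X=j) ≤ P(X=7)
p-value (two-sided) = 0.01254
At α=0.01: p ≥ α → fail to reject H₀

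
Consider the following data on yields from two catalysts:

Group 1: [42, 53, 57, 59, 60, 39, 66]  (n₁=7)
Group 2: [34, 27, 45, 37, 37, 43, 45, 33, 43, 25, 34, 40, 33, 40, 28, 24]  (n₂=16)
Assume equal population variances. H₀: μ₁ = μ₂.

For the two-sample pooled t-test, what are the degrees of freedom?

df = n₁ + n₂ − 2 = 7 + 16 − 2 = 21

degrees of freedom = 21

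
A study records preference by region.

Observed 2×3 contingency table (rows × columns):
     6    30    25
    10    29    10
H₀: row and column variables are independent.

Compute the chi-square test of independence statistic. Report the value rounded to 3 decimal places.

Row totals [61, 49], col totals [16, 59, 35], n=110
χ² = (6−8.87)²/8.87 + (30−32.72)²/32.72 + (25−19.41)²/19.41 + (10−7.13)²/7.13 + (29−26.28)²/26.28 + (10−15.59)²/15.59 = 6.2103
df = 2

test statistic = 6.210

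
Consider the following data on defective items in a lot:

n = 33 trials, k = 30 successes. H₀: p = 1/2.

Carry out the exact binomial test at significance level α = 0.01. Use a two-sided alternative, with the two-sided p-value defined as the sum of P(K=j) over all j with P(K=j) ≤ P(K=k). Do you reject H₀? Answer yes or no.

reject H₀: yes

Exact binomial: n=33, k=30, p₀=1/2=0.5000
P(X=j) = C(n,j)·p₀^j·(1−p₀)^(n−j); p = Σ P(X=j) over j with P(X=j) ≤ P(X=30)
p-value (two-sided) = 0.00000
At α=0.01: p < α → reject H₀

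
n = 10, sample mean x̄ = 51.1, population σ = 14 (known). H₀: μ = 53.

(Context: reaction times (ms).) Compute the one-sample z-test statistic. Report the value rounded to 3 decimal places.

test statistic = -0.429

SE = σ/√n = 14/√10 = 4.4272
z = (x̄−μ₀)/SE = (51.1−53)/4.4272 = -0.4292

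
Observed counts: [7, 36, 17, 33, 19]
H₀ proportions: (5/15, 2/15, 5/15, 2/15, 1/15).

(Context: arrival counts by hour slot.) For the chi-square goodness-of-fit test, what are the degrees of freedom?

df = k − 1 = 5 − 1 = 4

degrees of freedom = 4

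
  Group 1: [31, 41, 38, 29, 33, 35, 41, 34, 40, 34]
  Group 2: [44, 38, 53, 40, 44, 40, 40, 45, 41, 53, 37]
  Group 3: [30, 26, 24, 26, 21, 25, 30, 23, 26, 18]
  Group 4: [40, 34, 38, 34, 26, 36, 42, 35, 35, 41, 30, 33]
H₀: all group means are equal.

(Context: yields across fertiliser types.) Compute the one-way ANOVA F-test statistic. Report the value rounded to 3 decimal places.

Group means [35.60, 43.18, 24.90, 35.33], grand mean 34.977
SSB = Σnᵢ(x̄ᵢ−x̄)² = 1761.374; SSW = ΣΣ(x−x̄ᵢ)² = 811.603
MSB = 1761.374/3 = 587.1246; MSW = 811.603/39 = 20.8103
F = MSB/MSW = 28.2131
df = (3, 39)

test statistic = 28.213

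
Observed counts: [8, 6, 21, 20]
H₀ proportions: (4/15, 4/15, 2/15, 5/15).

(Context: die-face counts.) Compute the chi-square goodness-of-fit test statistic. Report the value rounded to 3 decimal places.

test statistic = 33.773

n = 55; E_i = n·p_i = [14.67, 14.67, 7.33, 18.33]
χ² = (8−14.67)²/14.67 + (6−14.67)²/14.67 + (21−7.33)²/7.33 + (20−18.33)²/18.33 = 33.7727
df = 3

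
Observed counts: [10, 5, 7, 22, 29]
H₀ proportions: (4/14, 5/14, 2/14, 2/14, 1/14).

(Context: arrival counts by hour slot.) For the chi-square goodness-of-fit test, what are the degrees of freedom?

df = k − 1 = 5 − 1 = 4

degrees of freedom = 4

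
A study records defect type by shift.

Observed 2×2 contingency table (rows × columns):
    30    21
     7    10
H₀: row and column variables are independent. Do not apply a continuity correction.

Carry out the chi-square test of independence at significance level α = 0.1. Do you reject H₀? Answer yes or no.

reject H₀: no

Row totals [51, 17], col totals [37, 31], n=68
χ² = (30−27.75)²/27.75 + (21−23.25)²/23.25 + (7−9.25)²/9.25 + (10−7.75)²/7.75 = 1.6007
df = 1
p-value (upper-tail) = 0.20580
At α=0.1: p ≥ α → fail to reject H₀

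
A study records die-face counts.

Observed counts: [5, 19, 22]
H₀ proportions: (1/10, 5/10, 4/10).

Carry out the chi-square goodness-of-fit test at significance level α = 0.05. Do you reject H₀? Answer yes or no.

n = 46; E_i = n·p_i = [4.60, 23.00, 18.40]
χ² = (5−4.60)²/4.60 + (19−23.00)²/23.00 + (22−18.40)²/18.40 = 1.4348
df = 2
p-value (upper-tail) = 0.48802
At α=0.05: p ≥ α → fail to reject H₀

reject H₀: no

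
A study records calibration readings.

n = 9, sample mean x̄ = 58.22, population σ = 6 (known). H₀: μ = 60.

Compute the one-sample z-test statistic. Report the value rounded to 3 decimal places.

SE = σ/√n = 6/√9 = 2.0000
z = (x̄−μ₀)/SE = (58.22−60)/2.0000 = -0.8900

test statistic = -0.890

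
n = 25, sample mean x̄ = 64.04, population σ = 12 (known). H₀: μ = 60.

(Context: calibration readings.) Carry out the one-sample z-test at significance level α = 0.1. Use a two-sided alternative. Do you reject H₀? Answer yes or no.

SE = σ/√n = 12/√25 = 2.4000
z = (x̄−μ₀)/SE = (64.04−60)/2.4000 = 1.6833
p-value (two-sided) = 0.09231
At α=0.1: p < α → reject H₀

reject H₀: yes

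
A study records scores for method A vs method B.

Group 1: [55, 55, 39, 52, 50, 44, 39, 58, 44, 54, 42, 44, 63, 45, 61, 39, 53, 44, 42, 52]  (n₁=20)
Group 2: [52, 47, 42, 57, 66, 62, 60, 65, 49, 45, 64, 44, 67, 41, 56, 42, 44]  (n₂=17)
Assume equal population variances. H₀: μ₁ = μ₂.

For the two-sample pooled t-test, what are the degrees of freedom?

df = n₁ + n₂ − 2 = 20 + 17 − 2 = 35

degrees of freedom = 35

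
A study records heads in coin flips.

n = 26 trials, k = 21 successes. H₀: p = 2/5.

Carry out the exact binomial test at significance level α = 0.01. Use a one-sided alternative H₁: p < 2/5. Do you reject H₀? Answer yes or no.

reject H₀: no

Exact binomial: n=26, k=21, p₀=2/5=0.4000
P(X≤21) from Σ C(n,i)·p₀^i·(1−p₀)^(n−i)
p-value (one-sided, H₁ less) = 1.00000
At α=0.01: p ≥ α → fail to reject H₀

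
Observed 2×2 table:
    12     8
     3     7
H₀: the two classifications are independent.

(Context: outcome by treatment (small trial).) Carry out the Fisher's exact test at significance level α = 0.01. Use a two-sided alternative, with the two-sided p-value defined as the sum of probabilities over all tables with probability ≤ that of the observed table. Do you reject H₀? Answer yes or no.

reject H₀: no

Margins: r₁=20, r₂=10, c₁=15, c₂=15, n=30
p_obs = C(20,12)·C(10,3)/C(30,15); sum pmf over tables with pmf ≤ p_obs
p-value (two-sided) = 0.24508
At α=0.01: p ≥ α → fail to reject H₀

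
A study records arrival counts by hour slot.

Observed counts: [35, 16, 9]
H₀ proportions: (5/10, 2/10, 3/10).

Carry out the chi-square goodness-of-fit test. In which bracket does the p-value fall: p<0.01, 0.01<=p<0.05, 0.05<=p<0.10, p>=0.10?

p-value bracket: 0.01<=p<0.05

n = 60; E_i = n·p_i = [30.00, 12.00, 18.00]
χ² = (35−30.00)²/30.00 + (16−12.00)²/12.00 + (9−18.00)²/18.00 = 6.6667
df = 2
p-value (upper-tail) = 0.03567
→ bracket: 0.01<=p<0.05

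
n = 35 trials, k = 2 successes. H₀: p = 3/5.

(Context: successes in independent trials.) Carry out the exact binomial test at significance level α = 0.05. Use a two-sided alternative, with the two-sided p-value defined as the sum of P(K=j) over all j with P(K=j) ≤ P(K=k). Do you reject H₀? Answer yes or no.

Exact binomial: n=35, k=2, p₀=3/5=0.6000
P(X=j) = C(n,j)·p₀^j·(1−p₀)^(n−j); p = Σ P(X=j) over j with P(X=j) ≤ P(X=2)
p-value (two-sided) = 0.00000
At α=0.05: p < α → reject H₀

reject H₀: yes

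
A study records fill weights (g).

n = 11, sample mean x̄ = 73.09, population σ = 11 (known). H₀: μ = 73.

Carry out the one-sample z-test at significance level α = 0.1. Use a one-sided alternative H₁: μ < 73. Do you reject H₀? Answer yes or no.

SE = σ/√n = 11/√11 = 3.3166
z = (x̄−μ₀)/SE = (73.09−73)/3.3166 = 0.0271
p-value (one-sided, H₁ less) = 0.51082
At α=0.1: p ≥ α → fail to reject H₀

reject H₀: no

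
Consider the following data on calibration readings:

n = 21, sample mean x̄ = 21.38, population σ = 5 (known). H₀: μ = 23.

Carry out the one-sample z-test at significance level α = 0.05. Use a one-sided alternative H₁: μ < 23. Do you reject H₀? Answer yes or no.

reject H₀: no

SE = σ/√n = 5/√21 = 1.0911
z = (x̄−μ₀)/SE = (21.38−23)/1.0911 = -1.4848
p-value (one-sided, H₁ less) = 0.06880
At α=0.05: p ≥ α → fail to reject H₀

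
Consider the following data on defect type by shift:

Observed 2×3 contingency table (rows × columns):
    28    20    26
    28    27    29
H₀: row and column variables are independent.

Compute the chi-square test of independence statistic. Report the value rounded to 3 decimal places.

test statistic = 0.576

Row totals [74, 84], col totals [56, 47, 55], n=158
χ² = (28−26.23)²/26.23 + (20−22.01)²/22.01 + (26−25.76)²/25.76 + (28−29.77)²/29.77 + (27−24.99)²/24.99 + (29−29.24)²/29.24 = 0.5756
df = 2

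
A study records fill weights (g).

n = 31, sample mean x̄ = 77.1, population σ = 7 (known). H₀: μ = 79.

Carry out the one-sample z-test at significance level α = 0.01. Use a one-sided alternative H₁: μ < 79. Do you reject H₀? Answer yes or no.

SE = σ/√n = 7/√31 = 1.2572
z = (x̄−μ₀)/SE = (77.1−79)/1.2572 = -1.5113
p-value (one-sided, H₁ less) = 0.06536
At α=0.01: p ≥ α → fail to reject H₀

reject H₀: no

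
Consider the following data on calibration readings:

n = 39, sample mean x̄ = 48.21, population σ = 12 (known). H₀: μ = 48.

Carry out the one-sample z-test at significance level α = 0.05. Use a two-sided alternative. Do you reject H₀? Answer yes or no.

reject H₀: no

SE = σ/√n = 12/√39 = 1.9215
z = (x̄−μ₀)/SE = (48.21−48)/1.9215 = 0.1093
p-value (two-sided) = 0.91297
At α=0.05: p ≥ α → fail to reject H₀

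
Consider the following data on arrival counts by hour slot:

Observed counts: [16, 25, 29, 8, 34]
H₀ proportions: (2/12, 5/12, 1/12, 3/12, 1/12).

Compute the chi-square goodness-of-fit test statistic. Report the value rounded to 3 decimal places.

n = 112; E_i = n·p_i = [18.67, 46.67, 9.33, 28.00, 9.33]
χ² = (16−18.67)²/18.67 + (25−46.67)²/46.67 + (29−9.33)²/9.33 + (8−28.00)²/28.00 + (34−9.33)²/9.33 = 131.3571
df = 4

test statistic = 131.357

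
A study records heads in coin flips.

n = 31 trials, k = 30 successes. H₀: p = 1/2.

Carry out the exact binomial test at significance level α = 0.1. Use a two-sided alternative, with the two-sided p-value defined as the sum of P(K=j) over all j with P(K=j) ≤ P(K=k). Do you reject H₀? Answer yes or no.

Exact binomial: n=31, k=30, p₀=1/2=0.5000
P(X=j) = C(n,j)·p₀^j·(1−p₀)^(n−j); p = Σ P(X=j) over j with P(X=j) ≤ P(X=30)
p-value (two-sided) = 0.00000
At α=0.1: p < α → reject H₀

reject H₀: yes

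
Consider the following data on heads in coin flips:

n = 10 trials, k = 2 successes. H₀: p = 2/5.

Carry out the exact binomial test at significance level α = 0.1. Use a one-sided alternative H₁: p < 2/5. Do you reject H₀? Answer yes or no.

Exact binomial: n=10, k=2, p₀=2/5=0.4000
P(X≤2) from Σ C(n,i)·p₀^i·(1−p₀)^(n−i)
p-value (one-sided, H₁ less) = 0.16729
At α=0.1: p ≥ α → fail to reject H₀

reject H₀: no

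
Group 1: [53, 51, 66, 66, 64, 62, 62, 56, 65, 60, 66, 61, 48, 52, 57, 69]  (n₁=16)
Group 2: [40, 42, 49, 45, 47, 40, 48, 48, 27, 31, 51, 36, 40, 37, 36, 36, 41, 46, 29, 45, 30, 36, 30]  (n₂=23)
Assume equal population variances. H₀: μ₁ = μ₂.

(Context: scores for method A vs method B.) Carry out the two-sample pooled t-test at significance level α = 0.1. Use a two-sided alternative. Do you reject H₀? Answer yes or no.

reject H₀: yes

x̄₁=59.875, s₁=6.334, n₁=16
x̄₂=39.565, s₂=7.102, n₂=23
s_p² = [15·6.334² + 22·7.102²]/37 = 46.2541
SE = √(s_p²·(1/16+1/23)) = 2.2140
t = (59.875−39.565)/2.2140 = 9.1732
df = 37
p-value (two-sided) = 0.00000
At α=0.1: p < α → reject H₀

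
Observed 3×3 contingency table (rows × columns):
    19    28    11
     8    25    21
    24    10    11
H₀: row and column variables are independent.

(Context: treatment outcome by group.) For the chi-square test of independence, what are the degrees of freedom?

df = (r−1)(c−1) = (3−1)·(3−1) = 4

degrees of freedom = 4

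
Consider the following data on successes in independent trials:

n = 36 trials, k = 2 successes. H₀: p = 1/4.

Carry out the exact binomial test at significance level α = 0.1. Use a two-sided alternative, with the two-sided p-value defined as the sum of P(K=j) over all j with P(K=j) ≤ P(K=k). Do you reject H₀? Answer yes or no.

reject H₀: yes

Exact binomial: n=36, k=2, p₀=1/4=0.2500
P(X=j) = C(n,j)·p₀^j·(1−p₀)^(n−j); p = Σ P(X=j) over j with P(X=j) ≤ P(X=2)
p-value (two-sided) = 0.00582
At α=0.1: p < α → reject H₀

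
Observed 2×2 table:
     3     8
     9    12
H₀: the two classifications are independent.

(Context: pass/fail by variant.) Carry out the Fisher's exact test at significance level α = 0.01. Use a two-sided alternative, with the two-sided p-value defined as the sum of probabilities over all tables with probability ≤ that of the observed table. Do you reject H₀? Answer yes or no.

Margins: r₁=11, r₂=21, c₁=12, c₂=20, n=32
p_obs = C(11,3)·C(21,9)/C(32,12); sum pmf over tables with pmf ≤ p_obs
p-value (two-sided) = 0.46467
At α=0.01: p ≥ α → fail to reject H₀

reject H₀: no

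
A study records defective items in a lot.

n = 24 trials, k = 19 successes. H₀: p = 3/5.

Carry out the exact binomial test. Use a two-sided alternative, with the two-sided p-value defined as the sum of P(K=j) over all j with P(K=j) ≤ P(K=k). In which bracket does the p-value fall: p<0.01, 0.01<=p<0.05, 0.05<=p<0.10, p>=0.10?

p-value bracket: 0.05<=p<0.10

Exact binomial: n=24, k=19, p₀=3/5=0.6000
P(X=j) = C(n,j)·p₀^j·(1−p₀)^(n−j); p = Σ P(X=j) over j with P(X=j) ≤ P(X=19)
p-value (two-sided) = 0.06163
→ bracket: 0.05<=p<0.10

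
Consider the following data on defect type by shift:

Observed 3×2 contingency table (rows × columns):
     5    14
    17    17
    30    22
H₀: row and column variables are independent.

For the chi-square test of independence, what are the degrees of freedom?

degrees of freedom = 2

df = (r−1)(c−1) = (3−1)·(2−1) = 2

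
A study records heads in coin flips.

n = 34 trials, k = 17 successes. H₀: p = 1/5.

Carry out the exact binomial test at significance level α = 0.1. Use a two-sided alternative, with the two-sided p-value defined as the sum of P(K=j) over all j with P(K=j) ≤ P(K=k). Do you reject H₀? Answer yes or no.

reject H₀: yes

Exact binomial: n=34, k=17, p₀=1/5=0.2000
P(X=j) = C(n,j)·p₀^j·(1−p₀)^(n−j); p = Σ P(X=j) over j with P(X=j) ≤ P(X=17)
p-value (two-sided) = 0.00009
At α=0.1: p < α → reject H₀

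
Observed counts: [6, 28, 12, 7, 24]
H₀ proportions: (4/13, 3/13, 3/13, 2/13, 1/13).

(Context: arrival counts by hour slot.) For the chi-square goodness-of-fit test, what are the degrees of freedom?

df = k − 1 = 5 − 1 = 4

degrees of freedom = 4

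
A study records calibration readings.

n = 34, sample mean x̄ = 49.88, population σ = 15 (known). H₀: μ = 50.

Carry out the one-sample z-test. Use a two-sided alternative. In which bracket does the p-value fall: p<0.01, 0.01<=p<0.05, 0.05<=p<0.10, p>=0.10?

p-value bracket: p>=0.10

SE = σ/√n = 15/√34 = 2.5725
z = (x̄−μ₀)/SE = (49.88−50)/2.5725 = -0.0466
p-value (two-sided) = 0.96279
→ bracket: p>=0.10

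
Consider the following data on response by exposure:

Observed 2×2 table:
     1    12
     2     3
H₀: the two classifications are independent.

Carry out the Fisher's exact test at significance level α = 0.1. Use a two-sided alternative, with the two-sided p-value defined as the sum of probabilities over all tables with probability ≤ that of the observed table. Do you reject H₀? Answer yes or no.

reject H₀: no

Margins: r₁=13, r₂=5, c₁=3, c₂=15, n=18
p_obs = C(13,1)·C(5,2)/C(18,3); sum pmf over tables with pmf ≤ p_obs
p-value (two-sided) = 0.17157
At α=0.1: p ≥ α → fail to reject H₀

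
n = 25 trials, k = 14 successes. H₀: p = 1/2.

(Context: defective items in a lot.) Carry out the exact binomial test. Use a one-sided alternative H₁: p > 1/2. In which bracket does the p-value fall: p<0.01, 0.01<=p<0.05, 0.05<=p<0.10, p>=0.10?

p-value bracket: p>=0.10

Exact binomial: n=25, k=14, p₀=1/2=0.5000
P(X≥14) from Σ C(n,i)·p₀^i·(1−p₀)^(n−i)
p-value (one-sided, H₁ greater) = 0.34502
→ bracket: p>=0.10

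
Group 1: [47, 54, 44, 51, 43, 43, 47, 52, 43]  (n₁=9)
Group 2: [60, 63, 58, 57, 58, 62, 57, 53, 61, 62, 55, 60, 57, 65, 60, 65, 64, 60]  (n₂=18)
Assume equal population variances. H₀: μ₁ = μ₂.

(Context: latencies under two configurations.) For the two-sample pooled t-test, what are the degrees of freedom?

df = n₁ + n₂ − 2 = 9 + 18 − 2 = 25

degrees of freedom = 25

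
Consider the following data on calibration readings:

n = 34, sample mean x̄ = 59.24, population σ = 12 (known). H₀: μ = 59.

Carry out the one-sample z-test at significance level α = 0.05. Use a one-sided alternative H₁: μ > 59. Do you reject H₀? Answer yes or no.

SE = σ/√n = 12/√34 = 2.0580
z = (x̄−μ₀)/SE = (59.24−59)/2.0580 = 0.1166
p-value (one-sided, H₁ greater) = 0.45358
At α=0.05: p ≥ α → fail to reject H₀

reject H₀: no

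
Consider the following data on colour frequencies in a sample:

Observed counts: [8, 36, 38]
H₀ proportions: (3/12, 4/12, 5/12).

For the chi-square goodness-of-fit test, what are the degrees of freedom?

df = k − 1 = 3 − 1 = 2

degrees of freedom = 2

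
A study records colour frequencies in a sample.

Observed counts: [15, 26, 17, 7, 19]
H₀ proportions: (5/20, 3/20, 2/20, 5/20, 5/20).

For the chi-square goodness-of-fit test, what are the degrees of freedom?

degrees of freedom = 4

df = k − 1 = 5 − 1 = 4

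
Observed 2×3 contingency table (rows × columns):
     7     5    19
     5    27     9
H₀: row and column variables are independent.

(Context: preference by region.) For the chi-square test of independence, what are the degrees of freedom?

df = (r−1)(c−1) = (2−1)·(3−1) = 2

degrees of freedom = 2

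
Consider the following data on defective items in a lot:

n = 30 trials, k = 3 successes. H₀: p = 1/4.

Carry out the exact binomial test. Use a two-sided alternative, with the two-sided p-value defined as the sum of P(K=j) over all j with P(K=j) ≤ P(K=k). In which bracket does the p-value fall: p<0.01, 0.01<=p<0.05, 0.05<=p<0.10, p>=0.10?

p-value bracket: 0.05<=p<0.10

Exact binomial: n=30, k=3, p₀=1/4=0.2500
P(X=j) = C(n,j)·p₀^j·(1−p₀)^(n−j); p = Σ P(X=j) over j with P(X=j) ≤ P(X=3)
p-value (two-sided) = 0.05904
→ bracket: 0.05<=p<0.10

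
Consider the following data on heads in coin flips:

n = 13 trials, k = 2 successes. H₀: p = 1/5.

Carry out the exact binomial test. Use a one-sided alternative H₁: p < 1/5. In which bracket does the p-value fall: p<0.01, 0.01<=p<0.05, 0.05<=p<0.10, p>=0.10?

Exact binomial: n=13, k=2, p₀=1/5=0.2000
P(X≤2) from Σ C(n,i)·p₀^i·(1−p₀)^(n−i)
p-value (one-sided, H₁ less) = 0.50165
→ bracket: p>=0.10

p-value bracket: p>=0.10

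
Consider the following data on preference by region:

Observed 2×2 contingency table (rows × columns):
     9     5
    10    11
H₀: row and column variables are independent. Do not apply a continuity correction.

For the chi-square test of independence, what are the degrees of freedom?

degrees of freedom = 1

df = (r−1)(c−1) = (2−1)·(2−1) = 1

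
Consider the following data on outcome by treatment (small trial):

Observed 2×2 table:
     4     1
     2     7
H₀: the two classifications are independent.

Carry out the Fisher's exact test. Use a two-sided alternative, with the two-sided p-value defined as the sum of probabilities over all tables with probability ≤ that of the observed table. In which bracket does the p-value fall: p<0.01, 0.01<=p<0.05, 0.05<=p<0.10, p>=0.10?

p-value bracket: 0.05<=p<0.10

Margins: r₁=5, r₂=9, c₁=6, c₂=8, n=14
p_obs = C(5,4)·C(9,2)/C(14,6); sum pmf over tables with pmf ≤ p_obs
p-value (two-sided) = 0.09091
→ bracket: 0.05<=p<0.10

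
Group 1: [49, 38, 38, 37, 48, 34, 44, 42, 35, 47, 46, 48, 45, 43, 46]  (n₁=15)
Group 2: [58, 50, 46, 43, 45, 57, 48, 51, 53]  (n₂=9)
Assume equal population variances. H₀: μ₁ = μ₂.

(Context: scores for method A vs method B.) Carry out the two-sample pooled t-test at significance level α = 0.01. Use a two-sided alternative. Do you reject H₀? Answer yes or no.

reject H₀: yes

x̄₁=42.667, s₁=5.038, n₁=15
x̄₂=50.111, s₂=5.207, n₂=9
s_p² = [14·5.038² + 8·5.207²]/22 = 26.0101
SE = √(s_p²·(1/15+1/9)) = 2.1504
t = (42.667−50.111)/2.1504 = -3.4620
df = 22
p-value (two-sided) = 0.00222
At α=0.01: p < α → reject H₀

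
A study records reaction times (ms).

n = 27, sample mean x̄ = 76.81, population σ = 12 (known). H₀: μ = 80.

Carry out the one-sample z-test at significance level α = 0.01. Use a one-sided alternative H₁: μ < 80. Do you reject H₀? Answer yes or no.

SE = σ/√n = 12/√27 = 2.3094
z = (x̄−μ₀)/SE = (76.81−80)/2.3094 = -1.3813
p-value (one-sided, H₁ less) = 0.08359
At α=0.01: p ≥ α → fail to reject H₀

reject H₀: no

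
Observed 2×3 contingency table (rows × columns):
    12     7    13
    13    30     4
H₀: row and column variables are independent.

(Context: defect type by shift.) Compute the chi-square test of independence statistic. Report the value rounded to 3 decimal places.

test statistic = 16.862

Row totals [32, 47], col totals [25, 37, 17], n=79
χ² = (12−10.13)²/10.13 + (7−14.99)²/14.99 + (13−6.89)²/6.89 + (13−14.87)²/14.87 + (30−22.01)²/22.01 + (4−10.11)²/10.11 = 16.8618
df = 2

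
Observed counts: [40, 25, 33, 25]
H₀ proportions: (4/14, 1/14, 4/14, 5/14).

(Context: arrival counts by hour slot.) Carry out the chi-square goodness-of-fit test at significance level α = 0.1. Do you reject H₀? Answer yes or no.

reject H₀: yes

n = 123; E_i = n·p_i = [35.14, 8.79, 35.14, 43.93]
χ² = (40−35.14)²/35.14 + (25−8.79)²/8.79 + (33−35.14)²/35.14 + (25−43.93)²/43.93 = 38.8821
df = 3
p-value (upper-tail) = 0.00000
At α=0.1: p < α → reject H₀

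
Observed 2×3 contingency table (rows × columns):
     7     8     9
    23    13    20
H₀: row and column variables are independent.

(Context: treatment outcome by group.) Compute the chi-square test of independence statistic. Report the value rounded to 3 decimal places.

Row totals [24, 56], col totals [30, 21, 29], n=80
χ² = (7−9.00)²/9.00 + (8−6.30)²/6.30 + (9−8.70)²/8.70 + (23−21.00)²/21.00 + (13−14.70)²/14.70 + (20−20.30)²/20.30 = 1.3050
df = 2

test statistic = 1.305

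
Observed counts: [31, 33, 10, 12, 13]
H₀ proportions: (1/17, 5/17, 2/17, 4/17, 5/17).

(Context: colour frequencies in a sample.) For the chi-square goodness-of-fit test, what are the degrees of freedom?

df = k − 1 = 5 − 1 = 4

degrees of freedom = 4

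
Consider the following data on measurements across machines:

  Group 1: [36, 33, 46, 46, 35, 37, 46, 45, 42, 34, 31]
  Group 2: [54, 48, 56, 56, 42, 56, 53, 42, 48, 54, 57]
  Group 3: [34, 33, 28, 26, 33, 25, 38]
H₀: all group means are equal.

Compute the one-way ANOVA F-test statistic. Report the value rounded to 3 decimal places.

Group means [39.18, 51.45, 31.00], grand mean 41.862
SSB = Σnᵢ(x̄ᵢ−x̄)² = 1917.085; SSW = ΣΣ(x−x̄ᵢ)² = 792.364
MSB = 1917.085/2 = 958.5423; MSW = 792.364/26 = 30.4755
F = MSB/MSW = 31.4529
df = (2, 26)

test statistic = 31.453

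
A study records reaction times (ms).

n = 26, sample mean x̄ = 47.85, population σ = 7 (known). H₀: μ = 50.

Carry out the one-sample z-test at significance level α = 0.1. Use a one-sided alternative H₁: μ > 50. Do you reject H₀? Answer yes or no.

reject H₀: no

SE = σ/√n = 7/√26 = 1.3728
z = (x̄−μ₀)/SE = (47.85−50)/1.3728 = -1.5661
p-value (one-sided, H₁ greater) = 0.94134
At α=0.1: p ≥ α → fail to reject H₀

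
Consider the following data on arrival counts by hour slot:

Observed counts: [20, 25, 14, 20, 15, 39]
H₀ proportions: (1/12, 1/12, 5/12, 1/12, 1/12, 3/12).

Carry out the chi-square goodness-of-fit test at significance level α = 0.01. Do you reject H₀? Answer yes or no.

n = 133; E_i = n·p_i = [11.08, 11.08, 55.42, 11.08, 11.08, 33.25]
χ² = (20−11.08)²/11.08 + (25−11.08)²/11.08 + (14−55.42)²/55.42 + (20−11.08)²/11.08 + (15−11.08)²/11.08 + (39−33.25)²/33.25 = 65.1534
df = 5
p-value (upper-tail) = 0.00000
At α=0.01: p < α → reject H₀

reject H₀: yes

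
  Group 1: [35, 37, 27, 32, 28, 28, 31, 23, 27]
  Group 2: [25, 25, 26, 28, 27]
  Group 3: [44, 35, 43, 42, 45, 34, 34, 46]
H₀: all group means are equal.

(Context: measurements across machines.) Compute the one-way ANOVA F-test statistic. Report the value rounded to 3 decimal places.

Group means [29.78, 26.20, 40.38], grand mean 32.818
SSB = Σnᵢ(x̄ᵢ−x̄)² = 759.042; SSW = ΣΣ(x−x̄ᵢ)² = 346.231
MSB = 759.042/2 = 379.5211; MSW = 346.231/19 = 18.2227
F = MSB/MSW = 20.8269
df = (2, 19)

test statistic = 20.827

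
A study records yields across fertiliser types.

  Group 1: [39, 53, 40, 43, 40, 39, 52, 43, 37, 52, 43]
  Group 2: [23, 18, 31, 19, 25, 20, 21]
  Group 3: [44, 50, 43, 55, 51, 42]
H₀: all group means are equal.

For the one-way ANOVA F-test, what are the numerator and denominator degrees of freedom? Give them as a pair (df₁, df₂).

degrees of freedom = [2, 21]

k = 3 groups, N = 24 total
df = (k−1, N−k) = (3−1, 24−3) = (2, 21)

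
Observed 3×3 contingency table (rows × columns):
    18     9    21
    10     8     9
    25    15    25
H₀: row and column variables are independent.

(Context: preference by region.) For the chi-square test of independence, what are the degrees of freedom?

df = (r−1)(c−1) = (3−1)·(3−1) = 4

degrees of freedom = 4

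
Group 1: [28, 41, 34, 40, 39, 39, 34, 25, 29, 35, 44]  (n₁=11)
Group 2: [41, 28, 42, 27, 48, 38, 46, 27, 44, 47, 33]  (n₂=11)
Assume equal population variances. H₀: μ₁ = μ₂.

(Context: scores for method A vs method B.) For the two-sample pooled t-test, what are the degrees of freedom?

degrees of freedom = 20

df = n₁ + n₂ − 2 = 11 + 11 − 2 = 20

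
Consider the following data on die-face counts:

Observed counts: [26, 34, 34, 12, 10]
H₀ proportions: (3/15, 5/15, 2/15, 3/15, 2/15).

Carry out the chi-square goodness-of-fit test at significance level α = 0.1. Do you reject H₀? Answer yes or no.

reject H₀: yes

n = 116; E_i = n·p_i = [23.20, 38.67, 15.47, 23.20, 15.47]
χ² = (26−23.20)²/23.20 + (34−38.67)²/38.67 + (34−15.47)²/15.47 + (12−23.20)²/23.20 + (10−15.47)²/15.47 = 30.4483
df = 4
p-value (upper-tail) = 0.00000
At α=0.1: p < α → reject H₀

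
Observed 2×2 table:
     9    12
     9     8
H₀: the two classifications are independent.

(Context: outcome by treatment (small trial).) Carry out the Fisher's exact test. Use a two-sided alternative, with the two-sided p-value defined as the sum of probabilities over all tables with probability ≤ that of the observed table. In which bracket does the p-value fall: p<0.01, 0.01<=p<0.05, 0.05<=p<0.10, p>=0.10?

Margins: r₁=21, r₂=17, c₁=18, c₂=20, n=38
p_obs = C(21,9)·C(17,9)/C(38,18); sum pmf over tables with pmf ≤ p_obs
p-value (two-sided) = 0.74464
→ bracket: p>=0.10

p-value bracket: p>=0.10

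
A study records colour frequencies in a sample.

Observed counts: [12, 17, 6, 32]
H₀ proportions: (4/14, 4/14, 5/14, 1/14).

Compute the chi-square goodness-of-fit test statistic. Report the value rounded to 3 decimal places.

n = 67; E_i = n·p_i = [19.14, 19.14, 23.93, 4.79]
χ² = (12−19.14)²/19.14 + (17−19.14)²/19.14 + (6−23.93)²/23.93 + (32−4.79)²/4.79 = 171.0940
df = 3

test statistic = 171.094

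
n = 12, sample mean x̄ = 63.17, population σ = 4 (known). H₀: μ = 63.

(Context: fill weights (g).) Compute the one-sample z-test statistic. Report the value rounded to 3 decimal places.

test statistic = 0.147

SE = σ/√n = 4/√12 = 1.1547
z = (x̄−μ₀)/SE = (63.17−63)/1.1547 = 0.1472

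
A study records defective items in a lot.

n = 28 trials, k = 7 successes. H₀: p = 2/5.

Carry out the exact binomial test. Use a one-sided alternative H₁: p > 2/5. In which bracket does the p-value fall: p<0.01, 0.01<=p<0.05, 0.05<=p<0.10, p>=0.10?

p-value bracket: p>=0.10

Exact binomial: n=28, k=7, p₀=2/5=0.4000
P(X≥7) from Σ C(n,i)·p₀^i·(1−p₀)^(n−i)
p-value (one-sided, H₁ greater) = 0.96855
→ bracket: p>=0.10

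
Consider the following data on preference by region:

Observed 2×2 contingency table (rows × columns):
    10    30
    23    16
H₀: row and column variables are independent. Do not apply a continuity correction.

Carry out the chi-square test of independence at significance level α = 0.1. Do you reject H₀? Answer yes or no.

reject H₀: yes

Row totals [40, 39], col totals [33, 46], n=79
χ² = (10−16.71)²/16.71 + (30−23.29)²/23.29 + (23−16.29)²/16.29 + (16−22.71)²/22.71 = 9.3709
df = 1
p-value (upper-tail) = 0.00220
At α=0.1: p < α → reject H₀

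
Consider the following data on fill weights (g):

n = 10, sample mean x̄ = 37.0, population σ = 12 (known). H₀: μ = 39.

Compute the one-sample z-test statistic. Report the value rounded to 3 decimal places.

test statistic = -0.527

SE = σ/√n = 12/√10 = 3.7947
z = (x̄−μ₀)/SE = (37.0−39)/3.7947 = -0.5270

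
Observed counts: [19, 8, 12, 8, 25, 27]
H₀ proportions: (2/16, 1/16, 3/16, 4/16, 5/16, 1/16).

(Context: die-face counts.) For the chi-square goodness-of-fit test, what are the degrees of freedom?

degrees of freedom = 5

df = k − 1 = 6 − 1 = 5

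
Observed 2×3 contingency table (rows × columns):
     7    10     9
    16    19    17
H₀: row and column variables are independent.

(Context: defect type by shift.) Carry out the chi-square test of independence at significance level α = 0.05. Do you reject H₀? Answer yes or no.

reject H₀: no

Row totals [26, 52], col totals [23, 29, 26], n=78
χ² = (7−7.67)²/7.67 + (10−9.67)²/9.67 + (9−8.67)²/8.67 + (16−15.33)²/15.33 + (19−19.33)²/19.33 + (17−17.33)²/17.33 = 0.1234
df = 2
p-value (upper-tail) = 0.94015
At α=0.05: p ≥ α → fail to reject H₀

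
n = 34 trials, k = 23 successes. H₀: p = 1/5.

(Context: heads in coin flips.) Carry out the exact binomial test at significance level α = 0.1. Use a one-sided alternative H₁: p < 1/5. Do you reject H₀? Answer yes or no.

reject H₀: no

Exact binomial: n=34, k=23, p₀=1/5=0.2000
P(X≤23) from Σ C(n,i)·p₀^i·(1−p₀)^(n−i)
p-value (one-sided, H₁ less) = 1.00000
At α=0.1: p ≥ α → fail to reject H₀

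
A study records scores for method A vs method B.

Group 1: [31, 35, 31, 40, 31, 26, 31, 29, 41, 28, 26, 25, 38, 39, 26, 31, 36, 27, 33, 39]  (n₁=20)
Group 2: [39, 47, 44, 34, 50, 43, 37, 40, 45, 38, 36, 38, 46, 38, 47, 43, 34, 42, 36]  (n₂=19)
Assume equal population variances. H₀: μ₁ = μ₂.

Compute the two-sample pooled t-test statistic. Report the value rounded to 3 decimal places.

x̄₁=32.150, s₁=5.214, n₁=20
x̄₂=40.895, s₂=4.760, n₂=19
s_p² = [19·5.214² + 18·4.760²]/37 = 24.9821
SE = √(s_p²·(1/20+1/19)) = 1.6012
t = (32.150−40.895)/1.6012 = -5.4612
df = 37

test statistic = -5.461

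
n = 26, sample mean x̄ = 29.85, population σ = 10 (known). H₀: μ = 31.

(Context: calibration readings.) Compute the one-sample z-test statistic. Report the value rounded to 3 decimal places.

test statistic = -0.586

SE = σ/√n = 10/√26 = 1.9612
z = (x̄−μ₀)/SE = (29.85−31)/1.9612 = -0.5864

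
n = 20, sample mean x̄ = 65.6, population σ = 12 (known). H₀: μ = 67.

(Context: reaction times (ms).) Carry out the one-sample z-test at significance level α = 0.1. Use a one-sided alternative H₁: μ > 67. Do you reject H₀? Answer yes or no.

reject H₀: no

SE = σ/√n = 12/√20 = 2.6833
z = (x̄−μ₀)/SE = (65.6−67)/2.6833 = -0.5217
p-value (one-sided, H₁ greater) = 0.69908
At α=0.1: p ≥ α → fail to reject H₀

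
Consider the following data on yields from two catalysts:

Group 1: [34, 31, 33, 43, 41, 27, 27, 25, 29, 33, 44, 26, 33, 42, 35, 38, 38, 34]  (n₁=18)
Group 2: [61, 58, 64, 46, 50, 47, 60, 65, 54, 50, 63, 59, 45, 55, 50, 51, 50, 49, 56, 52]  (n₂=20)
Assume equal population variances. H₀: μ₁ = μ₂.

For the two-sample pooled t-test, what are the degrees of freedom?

df = n₁ + n₂ − 2 = 18 + 20 − 2 = 36

degrees of freedom = 36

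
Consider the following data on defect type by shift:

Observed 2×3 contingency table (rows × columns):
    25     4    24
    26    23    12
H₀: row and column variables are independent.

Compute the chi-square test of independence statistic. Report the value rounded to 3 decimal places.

test statistic = 16.912

Row totals [53, 61], col totals [51, 27, 36], n=114
χ² = (25−23.71)²/23.71 + (4−12.55)²/12.55 + (24−16.74)²/16.74 + (26−27.29)²/27.29 + (23−14.45)²/14.45 + (12−19.26)²/19.26 = 16.9119
df = 2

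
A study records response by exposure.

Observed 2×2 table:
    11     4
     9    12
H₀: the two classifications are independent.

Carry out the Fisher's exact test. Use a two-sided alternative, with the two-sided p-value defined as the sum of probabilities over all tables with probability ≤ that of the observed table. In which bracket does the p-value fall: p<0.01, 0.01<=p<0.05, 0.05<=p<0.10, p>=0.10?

p-value bracket: 0.05<=p<0.10

Margins: r₁=15, r₂=21, c₁=20, c₂=16, n=36
p_obs = C(15,11)·C(21,9)/C(36,20); sum pmf over tables with pmf ≤ p_obs
p-value (two-sided) = 0.09585
→ bracket: 0.05<=p<0.10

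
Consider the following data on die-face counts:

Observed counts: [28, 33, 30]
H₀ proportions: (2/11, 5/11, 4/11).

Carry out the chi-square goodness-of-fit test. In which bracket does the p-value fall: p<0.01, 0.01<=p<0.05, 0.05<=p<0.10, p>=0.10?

n = 91; E_i = n·p_i = [16.55, 41.36, 33.09]
χ² = (28−16.55)²/16.55 + (33−41.36)²/41.36 + (30−33.09)²/33.09 = 9.9099
df = 2
p-value (upper-tail) = 0.00705
→ bracket: p<0.01

p-value bracket: p<0.01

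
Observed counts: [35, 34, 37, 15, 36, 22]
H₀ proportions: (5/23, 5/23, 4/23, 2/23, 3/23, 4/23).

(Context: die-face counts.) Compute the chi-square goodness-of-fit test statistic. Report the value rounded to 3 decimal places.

n = 179; E_i = n·p_i = [38.91, 38.91, 31.13, 15.57, 23.35, 31.13]
χ² = (35−38.91)²/38.91 + (34−38.91)²/38.91 + (37−31.13)²/31.13 + (15−15.57)²/15.57 + (36−23.35)²/23.35 + (22−31.13)²/31.13 = 11.6751
df = 5

test statistic = 11.675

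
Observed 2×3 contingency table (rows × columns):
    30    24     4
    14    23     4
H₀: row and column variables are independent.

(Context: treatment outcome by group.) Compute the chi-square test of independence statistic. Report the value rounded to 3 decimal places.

Row totals [58, 41], col totals [44, 47, 8], n=99
χ² = (30−25.78)²/25.78 + (24−27.54)²/27.54 + (4−4.69)²/4.69 + (14−18.22)²/18.22 + (23−19.46)²/19.46 + (4−3.31)²/3.31 = 3.0090
df = 2

test statistic = 3.009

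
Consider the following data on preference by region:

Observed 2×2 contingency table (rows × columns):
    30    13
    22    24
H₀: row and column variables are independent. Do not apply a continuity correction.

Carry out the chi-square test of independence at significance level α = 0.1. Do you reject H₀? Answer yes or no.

reject H₀: yes

Row totals [43, 46], col totals [52, 37], n=89
χ² = (30−25.12)²/25.12 + (13−17.88)²/17.88 + (22−26.88)²/26.88 + (24−19.12)²/19.12 = 4.4049
df = 1
p-value (upper-tail) = 0.03584
At α=0.1: p < α → reject H₀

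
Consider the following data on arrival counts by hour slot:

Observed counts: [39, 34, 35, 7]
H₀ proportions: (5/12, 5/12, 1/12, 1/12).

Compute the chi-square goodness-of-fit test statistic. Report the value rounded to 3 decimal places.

test statistic = 73.807

n = 115; E_i = n·p_i = [47.92, 47.92, 9.58, 9.58]
χ² = (39−47.92)²/47.92 + (34−47.92)²/47.92 + (35−9.58)²/9.58 + (7−9.58)²/9.58 = 73.8070
df = 3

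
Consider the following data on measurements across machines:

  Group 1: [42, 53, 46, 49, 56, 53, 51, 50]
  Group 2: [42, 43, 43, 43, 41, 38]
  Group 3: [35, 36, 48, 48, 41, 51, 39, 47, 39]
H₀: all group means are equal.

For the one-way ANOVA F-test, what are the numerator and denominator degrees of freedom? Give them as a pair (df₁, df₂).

degrees of freedom = [2, 20]

k = 3 groups, N = 23 total
df = (k−1, N−k) = (3−1, 23−3) = (2, 20)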